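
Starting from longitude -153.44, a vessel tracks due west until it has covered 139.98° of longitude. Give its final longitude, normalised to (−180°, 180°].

+66.58°

Start at -153.44°; shift −139.98° → -293.42°.
-293.42° lies outside (−180°, 180°]; add 360° → +66.58°.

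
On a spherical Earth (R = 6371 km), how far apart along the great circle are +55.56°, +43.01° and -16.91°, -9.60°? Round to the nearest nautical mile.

5098 nmi

Δλ = -9.60 − 43.01 = -52.61°.
Δφ = -16.91 − 55.56 = -72.47°.
a = sin²(Δφ/2) + cos φ₁ · cos φ₂ · sin²(Δλ/2) = 0.455658.
c = 2·atan2(√a, √(1−a)) = 1.48199 rad → d = 6371·c ≈ 9441.79 km ≈ 5098.16 nmi.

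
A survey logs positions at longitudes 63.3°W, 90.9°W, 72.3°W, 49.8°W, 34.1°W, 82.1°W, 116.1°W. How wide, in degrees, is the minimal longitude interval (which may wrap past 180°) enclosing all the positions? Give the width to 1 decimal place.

Sort the longitudes: -116.1°, -90.9°, -82.1°, -72.3°, -63.3°, -49.8°, -34.1°.
Eastward gaps between consecutive values (wrapping around): 25.2°, 8.8°, 9.8°, 9.0°, 13.5°, 15.7°, 278.0°.
Largest gap = 278.0° ⇒ minimal covering band is its complement: 360° − 278.0° = 82.0°.
Band runs from -116.1° eastward to -34.1°.

82.0°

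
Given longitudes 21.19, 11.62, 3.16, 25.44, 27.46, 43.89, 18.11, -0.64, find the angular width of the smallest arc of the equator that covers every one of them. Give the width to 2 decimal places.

Sort the longitudes: -0.64°, +3.16°, +11.62°, +18.11°, +21.19°, +25.44°, +27.46°, +43.89°.
Eastward gaps between consecutive values (wrapping around): 3.80°, 8.46°, 6.49°, 3.08°, 4.25°, 2.02°, 16.43°, 315.47°.
Largest gap = 315.47° ⇒ minimal covering band is its complement: 360° − 315.47° = 44.53°.
Band runs from -0.64° eastward to +43.89°.

44.53°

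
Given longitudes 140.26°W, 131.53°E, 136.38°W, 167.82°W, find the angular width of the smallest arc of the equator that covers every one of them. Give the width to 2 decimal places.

92.09°

Sort the longitudes: -167.82°, -140.26°, -136.38°, +131.53°.
Eastward gaps between consecutive values (wrapping around): 27.56°, 3.88°, 267.91°, 60.65°.
Largest gap = 267.91° ⇒ minimal covering band is its complement: 360° − 267.91° = 92.09°.
Band runs from +131.53° eastward to -136.38°, crossing the antimeridian.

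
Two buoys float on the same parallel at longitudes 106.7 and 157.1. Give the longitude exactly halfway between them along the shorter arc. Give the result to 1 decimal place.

+131.9°

Signed shortest Δλ from +106.7° to +157.1° is +50.4°.
Midpoint longitude = +106.7° + (+50.4°)/2 = +106.7° + 25.2° = +131.9°.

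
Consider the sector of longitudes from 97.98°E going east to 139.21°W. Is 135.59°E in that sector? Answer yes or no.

Yes

Band width going east from +97.98° to -139.21°: ((-139.21 − 97.98) mod 360) = 122.81°.
Offset of +135.59° east of the west edge: ((135.59 − 97.98) mod 360) = 37.61°.
37.61° ≤ 122.81° ⇒ inside.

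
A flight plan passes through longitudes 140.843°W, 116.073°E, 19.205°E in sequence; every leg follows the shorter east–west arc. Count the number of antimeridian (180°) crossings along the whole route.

Leg 1: -140.843° → +116.073°, shortest Δλ = -103.084° (west) — crosses 180°.
Leg 2: +116.073° → +19.205°, shortest Δλ = -96.868° (west) — does not cross 180°.
Total crossings: 1.

1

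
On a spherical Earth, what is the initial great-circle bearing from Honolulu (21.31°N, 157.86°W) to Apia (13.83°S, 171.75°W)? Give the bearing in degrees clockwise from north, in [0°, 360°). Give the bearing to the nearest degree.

202°

Δλ = -171.75 − -157.86 = -13.89°.
θ = atan2( sin Δλ · cos φ₂ , cos φ₁ · sin φ₂ − sin φ₁ · cos φ₂ · cos Δλ )
  = atan2(-0.23310, -0.56526) = -157.590° → normalised to [0°, 360°): 202.410°.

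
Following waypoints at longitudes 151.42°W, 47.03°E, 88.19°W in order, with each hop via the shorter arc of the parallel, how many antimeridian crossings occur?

1

Leg 1: -151.42° → +47.03°, shortest Δλ = -161.55° (west) — crosses 180°.
Leg 2: +47.03° → -88.19°, shortest Δλ = -135.22° (west) — does not cross 180°.
Total crossings: 1.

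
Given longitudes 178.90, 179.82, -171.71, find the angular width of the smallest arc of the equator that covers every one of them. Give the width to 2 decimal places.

9.39°

Sort the longitudes: -171.71°, +178.90°, +179.82°.
Eastward gaps between consecutive values (wrapping around): 350.61°, 0.92°, 8.47°.
Largest gap = 350.61° ⇒ minimal covering band is its complement: 360° − 350.61° = 9.39°.
Band runs from +178.90° eastward to -171.71°, crossing the antimeridian.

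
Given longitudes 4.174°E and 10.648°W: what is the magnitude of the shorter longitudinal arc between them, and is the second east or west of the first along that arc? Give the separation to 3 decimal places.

Raw difference: -10.648 − 4.174 = -14.822°.
Normalise into (−180°, 180°]: -14.822° stays -14.822°.
Negative ⇒ the second point lies to the west; separation 14.822°.

14.822° west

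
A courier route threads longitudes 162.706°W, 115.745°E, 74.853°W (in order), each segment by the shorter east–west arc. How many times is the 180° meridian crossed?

2

Leg 1: -162.706° → +115.745°, shortest Δλ = -81.549° (west) — crosses 180°.
Leg 2: +115.745° → -74.853°, shortest Δλ = 169.402° (east) — crosses 180°.
Total crossings: 2.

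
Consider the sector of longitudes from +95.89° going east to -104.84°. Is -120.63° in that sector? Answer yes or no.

Band width going east from +95.89° to -104.84°: ((-104.84 − 95.89) mod 360) = 159.27°.
Offset of -120.63° east of the west edge: ((-120.63 − 95.89) mod 360) = 143.48°.
143.48° ≤ 159.27° ⇒ inside.

Yes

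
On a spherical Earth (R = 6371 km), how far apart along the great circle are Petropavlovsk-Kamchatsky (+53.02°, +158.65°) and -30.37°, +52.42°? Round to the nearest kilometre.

Δλ = 52.42 − 158.65 = -106.23°.
Δφ = -30.37 − 53.02 = -83.39°.
a = sin²(Δφ/2) + cos φ₁ · cos φ₂ · sin²(Δλ/2) = 0.774469.
c = 2·atan2(√a, √(1−a)) = 2.15189 rad → d = 6371·c ≈ 13709.68 km.

13710 km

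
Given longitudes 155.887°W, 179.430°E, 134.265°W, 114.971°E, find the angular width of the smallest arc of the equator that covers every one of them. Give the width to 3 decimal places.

Sort the longitudes: -155.887°, -134.265°, +114.971°, +179.430°.
Eastward gaps between consecutive values (wrapping around): 21.622°, 249.236°, 64.459°, 24.683°.
Largest gap = 249.236° ⇒ minimal covering band is its complement: 360° − 249.236° = 110.764°.
Band runs from +114.971° eastward to -134.265°, crossing the antimeridian.

110.764°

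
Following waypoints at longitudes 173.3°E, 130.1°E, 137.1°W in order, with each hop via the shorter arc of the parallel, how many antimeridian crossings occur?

Leg 1: +173.3° → +130.1°, shortest Δλ = -43.2° (west) — does not cross 180°.
Leg 2: +130.1° → -137.1°, shortest Δλ = 92.8° (east) — crosses 180°.
Total crossings: 1.

1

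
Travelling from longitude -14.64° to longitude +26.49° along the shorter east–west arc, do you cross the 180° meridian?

Signed shortest Δλ = ((26.49 − -14.64 + 180) mod 360) − 180 = 41.13°.
Going east by 41.13° from -14.64° reaches +26.49° without touching 180°.

No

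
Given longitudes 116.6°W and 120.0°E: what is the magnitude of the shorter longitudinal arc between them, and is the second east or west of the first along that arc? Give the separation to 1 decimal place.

123.4° west

Raw difference: 120.0 − -116.6 = 236.6°.
Normalise into (−180°, 180°]: 236.6° − 360° = -123.4°.
Negative ⇒ the second point lies to the west; separation 123.4°.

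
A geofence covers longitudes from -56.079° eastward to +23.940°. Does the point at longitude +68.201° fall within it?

Band width going east from -56.079° to +23.940°: ((23.940 − -56.079) mod 360) = 80.019°.
Offset of +68.201° east of the west edge: ((68.201 − -56.079) mod 360) = 124.280°.
124.280° > 80.019° ⇒ outside.

No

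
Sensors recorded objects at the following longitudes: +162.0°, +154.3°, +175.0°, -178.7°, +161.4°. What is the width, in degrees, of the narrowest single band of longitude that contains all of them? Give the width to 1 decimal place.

Sort the longitudes: -178.7°, +154.3°, +161.4°, +162.0°, +175.0°.
Eastward gaps between consecutive values (wrapping around): 333.0°, 7.1°, 0.6°, 13.0°, 6.3°.
Largest gap = 333.0° ⇒ minimal covering band is its complement: 360° − 333.0° = 27.0°.
Band runs from +154.3° eastward to -178.7°, crossing the antimeridian.

27.0°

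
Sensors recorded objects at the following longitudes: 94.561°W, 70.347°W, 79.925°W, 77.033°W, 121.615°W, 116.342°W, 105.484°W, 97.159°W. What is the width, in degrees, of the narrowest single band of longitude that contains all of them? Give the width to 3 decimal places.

Sort the longitudes: -121.615°, -116.342°, -105.484°, -97.159°, -94.561°, -79.925°, -77.033°, -70.347°.
Eastward gaps between consecutive values (wrapping around): 5.273°, 10.858°, 8.325°, 2.598°, 14.636°, 2.892°, 6.686°, 308.732°.
Largest gap = 308.732° ⇒ minimal covering band is its complement: 360° − 308.732° = 51.268°.
Band runs from -121.615° eastward to -70.347°.

51.268°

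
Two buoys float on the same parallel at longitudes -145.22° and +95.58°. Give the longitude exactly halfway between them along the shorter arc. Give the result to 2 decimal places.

+155.18°

Signed shortest Δλ from -145.22° to +95.58° is -119.20°.
Midpoint longitude = -145.22° + (-119.20°)/2 = -145.22° − 59.60° = -204.82°.
Normalise into (−180°, 180°]: +155.18°.
(The naïve average (-145.22 + +95.58)/2 = -24.82° is on the wrong side of the globe.)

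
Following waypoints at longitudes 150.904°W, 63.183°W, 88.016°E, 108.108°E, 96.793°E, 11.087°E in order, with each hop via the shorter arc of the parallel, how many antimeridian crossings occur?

0

Leg 1: -150.904° → -63.183°, shortest Δλ = 87.721° (east) — does not cross 180°.
Leg 2: -63.183° → +88.016°, shortest Δλ = 151.199° (east) — does not cross 180°.
Leg 3: +88.016° → +108.108°, shortest Δλ = 20.092° (east) — does not cross 180°.
Leg 4: +108.108° → +96.793°, shortest Δλ = -11.315° (west) — does not cross 180°.
Leg 5: +96.793° → +11.087°, shortest Δλ = -85.706° (west) — does not cross 180°.
Total crossings: 0.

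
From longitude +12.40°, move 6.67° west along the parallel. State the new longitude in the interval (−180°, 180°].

+5.73°

Start at +12.40°; shift −6.67° → +5.73°.
+5.73° already lies in (−180°, 180°].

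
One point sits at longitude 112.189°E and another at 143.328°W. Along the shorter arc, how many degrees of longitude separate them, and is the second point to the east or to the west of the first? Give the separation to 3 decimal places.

104.483° east

Raw difference: -143.328 − 112.189 = -255.517°.
Normalise into (−180°, 180°]: -255.517° + 360° = 104.483°.
Positive ⇒ the second point lies to the east; separation 104.483°.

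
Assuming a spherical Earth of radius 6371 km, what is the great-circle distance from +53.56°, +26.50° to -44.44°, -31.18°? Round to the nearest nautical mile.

6584 nmi

Δλ = -31.18 − 26.50 = -57.68°.
Δφ = -44.44 − 53.56 = -98.00°.
a = sin²(Δφ/2) + cos φ₁ · cos φ₂ · sin²(Δλ/2) = 0.668263.
c = 2·atan2(√a, √(1−a)) = 1.91402 rad → d = 6371·c ≈ 12194.23 km ≈ 6584.36 nmi.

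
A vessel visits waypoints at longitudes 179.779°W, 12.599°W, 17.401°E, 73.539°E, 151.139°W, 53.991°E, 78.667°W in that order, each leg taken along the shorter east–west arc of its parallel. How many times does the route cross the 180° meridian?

2

Leg 1: -179.779° → -12.599°, shortest Δλ = 167.18° (east) — does not cross 180°.
Leg 2: -12.599° → +17.401°, shortest Δλ = 30.0° (east) — does not cross 180°.
Leg 3: +17.401° → +73.539°, shortest Δλ = 56.138° (east) — does not cross 180°.
Leg 4: +73.539° → -151.139°, shortest Δλ = 135.322° (east) — crosses 180°.
Leg 5: -151.139° → +53.991°, shortest Δλ = -154.87° (west) — crosses 180°.
Leg 6: +53.991° → -78.667°, shortest Δλ = -132.658° (west) — does not cross 180°.
Total crossings: 2.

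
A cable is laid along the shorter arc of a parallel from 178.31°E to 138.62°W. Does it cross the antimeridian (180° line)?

Yes

Naïve |-138.62 − 178.31| = 316.93° > 180°, so the shorter arc goes the other way round — across 180°.
Signed shortest Δλ = ((-138.62 − 178.31 + 180) mod 360) − 180 = 43.07°.
Going east by 43.07° from +178.31° passes through 180° before reaching -138.62°.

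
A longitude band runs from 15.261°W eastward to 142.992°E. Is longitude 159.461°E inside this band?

Band width going east from -15.261° to +142.992°: ((142.992 − -15.261) mod 360) = 158.253°.
Offset of +159.461° east of the west edge: ((159.461 − -15.261) mod 360) = 174.722°.
174.722° > 158.253° ⇒ outside.

No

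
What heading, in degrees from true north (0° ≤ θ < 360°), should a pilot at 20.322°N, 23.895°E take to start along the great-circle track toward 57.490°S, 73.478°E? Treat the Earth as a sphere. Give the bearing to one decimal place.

Δλ = 73.478 − 23.895 = 49.583°.
θ = atan2( sin Δλ · cos φ₂ , cos φ₁ · sin φ₂ − sin φ₁ · cos φ₂ · cos Δλ )
  = atan2(0.40918, -0.91182) = 155.832° → normalised to [0°, 360°): 155.832°.

155.8°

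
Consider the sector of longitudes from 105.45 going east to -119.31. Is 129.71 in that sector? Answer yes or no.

Yes

Band width going east from +105.45° to -119.31°: ((-119.31 − 105.45) mod 360) = 135.24°.
Offset of +129.71° east of the west edge: ((129.71 − 105.45) mod 360) = 24.26°.
24.26° ≤ 135.24° ⇒ inside.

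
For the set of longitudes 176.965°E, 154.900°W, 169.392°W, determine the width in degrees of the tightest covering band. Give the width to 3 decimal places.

Sort the longitudes: -169.392°, -154.900°, +176.965°.
Eastward gaps between consecutive values (wrapping around): 14.492°, 331.865°, 13.643°.
Largest gap = 331.865° ⇒ minimal covering band is its complement: 360° − 331.865° = 28.135°.
Band runs from +176.965° eastward to -154.900°, crossing the antimeridian.

28.135°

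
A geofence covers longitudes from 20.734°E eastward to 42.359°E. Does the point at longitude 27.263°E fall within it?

Yes

Band width going east from +20.734° to +42.359°: ((42.359 − 20.734) mod 360) = 21.625°.
Offset of +27.263° east of the west edge: ((27.263 − 20.734) mod 360) = 6.529°.
6.529° ≤ 21.625° ⇒ inside.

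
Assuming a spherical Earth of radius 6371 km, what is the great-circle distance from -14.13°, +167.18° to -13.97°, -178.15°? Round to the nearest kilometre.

Δλ = -178.15 − 167.18 = -345.33°; wrapped into (−180°, 180°]: 14.67°.
Δφ = -13.97 − -14.13 = 0.16°.
a = sin²(Δφ/2) + cos φ₁ · cos φ₂ · sin²(Δλ/2) = 0.015341.
c = 2·atan2(√a, √(1−a)) = 0.24836 rad → d = 6371·c ≈ 1582.27 km.

1582 km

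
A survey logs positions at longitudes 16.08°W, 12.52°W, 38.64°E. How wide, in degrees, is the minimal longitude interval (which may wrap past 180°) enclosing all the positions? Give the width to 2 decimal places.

54.72°

Sort the longitudes: -16.08°, -12.52°, +38.64°.
Eastward gaps between consecutive values (wrapping around): 3.56°, 51.16°, 305.28°.
Largest gap = 305.28° ⇒ minimal covering band is its complement: 360° − 305.28° = 54.72°.
Band runs from -16.08° eastward to +38.64°.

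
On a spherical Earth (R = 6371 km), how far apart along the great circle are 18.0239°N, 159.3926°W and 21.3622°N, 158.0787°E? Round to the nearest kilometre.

Δλ = 158.0787 − -159.3926 = 317.4713°; wrapped into (−180°, 180°]: -42.5287°.
Δφ = 21.3622 − 18.0239 = 3.3383°.
a = sin²(Δφ/2) + cos φ₁ · cos φ₂ · sin²(Δλ/2) = 0.117331.
c = 2·atan2(√a, √(1−a)) = 0.69923 rad → d = 6371·c ≈ 4454.80 km.

4455 km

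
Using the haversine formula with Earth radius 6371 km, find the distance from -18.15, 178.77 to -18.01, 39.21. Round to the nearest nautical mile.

Δλ = 39.21 − 178.77 = -139.56°.
Δφ = -18.01 − -18.15 = 0.14°.
a = sin²(Δφ/2) + cos φ₁ · cos φ₂ · sin²(Δλ/2) = 0.795735.
c = 2·atan2(√a, √(1−a)) = 2.20368 rad → d = 6371·c ≈ 14039.62 km ≈ 7580.79 nmi.

7581 nmi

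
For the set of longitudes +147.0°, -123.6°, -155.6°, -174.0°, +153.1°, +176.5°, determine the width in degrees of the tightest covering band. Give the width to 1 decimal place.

89.4°

Sort the longitudes: -174.0°, -155.6°, -123.6°, +147.0°, +153.1°, +176.5°.
Eastward gaps between consecutive values (wrapping around): 18.4°, 32.0°, 270.6°, 6.1°, 23.4°, 9.5°.
Largest gap = 270.6° ⇒ minimal covering band is its complement: 360° − 270.6° = 89.4°.
Band runs from +147.0° eastward to -123.6°, crossing the antimeridian.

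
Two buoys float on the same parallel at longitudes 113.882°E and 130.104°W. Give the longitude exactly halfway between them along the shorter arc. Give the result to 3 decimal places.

171.889°E

Signed shortest Δλ from +113.882° to -130.104° is +116.014°.
Midpoint longitude = +113.882° + (+116.014°)/2 = +113.882° + 58.007° = +171.889°.
(The naïve average (+113.882 + -130.104)/2 = -8.111° is on the wrong side of the globe.)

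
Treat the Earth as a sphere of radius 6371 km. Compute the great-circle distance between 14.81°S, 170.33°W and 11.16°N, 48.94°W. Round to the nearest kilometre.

Δλ = -48.94 − -170.33 = 121.39°.
Δφ = 11.16 − -14.81 = 25.97°.
a = sin²(Δφ/2) + cos φ₁ · cos φ₂ · sin²(Δλ/2) = 0.771755.
c = 2·atan2(√a, √(1−a)) = 2.14541 rad → d = 6371·c ≈ 13668.40 km.

13668 km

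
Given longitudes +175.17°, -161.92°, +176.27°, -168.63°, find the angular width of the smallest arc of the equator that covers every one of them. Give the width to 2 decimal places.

22.91°

Sort the longitudes: -168.63°, -161.92°, +175.17°, +176.27°.
Eastward gaps between consecutive values (wrapping around): 6.71°, 337.09°, 1.10°, 15.10°.
Largest gap = 337.09° ⇒ minimal covering band is its complement: 360° − 337.09° = 22.91°.
Band runs from +175.17° eastward to -161.92°, crossing the antimeridian.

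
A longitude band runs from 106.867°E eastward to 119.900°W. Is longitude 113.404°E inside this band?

Band width going east from +106.867° to -119.900°: ((-119.900 − 106.867) mod 360) = 133.233°.
Offset of +113.404° east of the west edge: ((113.404 − 106.867) mod 360) = 6.537°.
6.537° ≤ 133.233° ⇒ inside.

Yes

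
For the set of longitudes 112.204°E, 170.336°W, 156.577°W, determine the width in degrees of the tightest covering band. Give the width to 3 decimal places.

91.219°

Sort the longitudes: -170.336°, -156.577°, +112.204°.
Eastward gaps between consecutive values (wrapping around): 13.759°, 268.781°, 77.460°.
Largest gap = 268.781° ⇒ minimal covering band is its complement: 360° − 268.781° = 91.219°.
Band runs from +112.204° eastward to -156.577°, crossing the antimeridian.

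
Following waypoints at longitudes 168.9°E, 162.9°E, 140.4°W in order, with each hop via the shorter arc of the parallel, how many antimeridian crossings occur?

1

Leg 1: +168.9° → +162.9°, shortest Δλ = -6.0° (west) — does not cross 180°.
Leg 2: +162.9° → -140.4°, shortest Δλ = 56.7° (east) — crosses 180°.
Total crossings: 1.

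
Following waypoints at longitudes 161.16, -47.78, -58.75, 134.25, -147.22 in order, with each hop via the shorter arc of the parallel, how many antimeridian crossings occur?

Leg 1: +161.16° → -47.78°, shortest Δλ = 151.06° (east) — crosses 180°.
Leg 2: -47.78° → -58.75°, shortest Δλ = -10.97° (west) — does not cross 180°.
Leg 3: -58.75° → +134.25°, shortest Δλ = -167.0° (west) — crosses 180°.
Leg 4: +134.25° → -147.22°, shortest Δλ = 78.53° (east) — crosses 180°.
Total crossings: 3.

3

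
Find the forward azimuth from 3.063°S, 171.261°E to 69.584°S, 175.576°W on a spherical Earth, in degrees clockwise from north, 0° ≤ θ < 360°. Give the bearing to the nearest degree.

Δλ = -175.576 − 171.261 = -346.837°; wrapped into (−180°, 180°]: 13.163°.
θ = atan2( sin Δλ · cos φ₂ , cos φ₁ · sin φ₂ − sin φ₁ · cos φ₂ · cos Δλ )
  = atan2(0.07944, -0.91770) = 175.053° → normalised to [0°, 360°): 175.053°.

175°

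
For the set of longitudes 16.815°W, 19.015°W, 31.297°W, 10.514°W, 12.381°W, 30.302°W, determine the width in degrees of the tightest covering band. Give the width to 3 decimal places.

20.783°

Sort the longitudes: -31.297°, -30.302°, -19.015°, -16.815°, -12.381°, -10.514°.
Eastward gaps between consecutive values (wrapping around): 0.995°, 11.287°, 2.200°, 4.434°, 1.867°, 339.217°.
Largest gap = 339.217° ⇒ minimal covering band is its complement: 360° − 339.217° = 20.783°.
Band runs from -31.297° eastward to -10.514°.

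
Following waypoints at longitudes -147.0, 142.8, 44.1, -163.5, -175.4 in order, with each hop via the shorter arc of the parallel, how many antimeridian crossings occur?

Leg 1: -147.0° → +142.8°, shortest Δλ = -70.2° (west) — crosses 180°.
Leg 2: +142.8° → +44.1°, shortest Δλ = -98.7° (west) — does not cross 180°.
Leg 3: +44.1° → -163.5°, shortest Δλ = 152.4° (east) — crosses 180°.
Leg 4: -163.5° → -175.4°, shortest Δλ = -11.9° (west) — does not cross 180°.
Total crossings: 2.

2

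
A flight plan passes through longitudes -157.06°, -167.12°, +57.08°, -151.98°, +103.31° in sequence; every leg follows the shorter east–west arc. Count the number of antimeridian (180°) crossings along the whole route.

3

Leg 1: -157.06° → -167.12°, shortest Δλ = -10.06° (west) — does not cross 180°.
Leg 2: -167.12° → +57.08°, shortest Δλ = -135.8° (west) — crosses 180°.
Leg 3: +57.08° → -151.98°, shortest Δλ = 150.94° (east) — crosses 180°.
Leg 4: -151.98° → +103.31°, shortest Δλ = -104.71° (west) — crosses 180°.
Total crossings: 3.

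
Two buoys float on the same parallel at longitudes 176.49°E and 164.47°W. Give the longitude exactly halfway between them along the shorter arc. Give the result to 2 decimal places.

Signed shortest Δλ from +176.49° to -164.47° is +19.04°.
Midpoint longitude = +176.49° + (+19.04°)/2 = +176.49° + 9.52° = +186.01°.
Normalise into (−180°, 180°]: -173.99°.
(The naïve average (+176.49 + -164.47)/2 = 6.01° is on the wrong side of the globe.)

173.99°W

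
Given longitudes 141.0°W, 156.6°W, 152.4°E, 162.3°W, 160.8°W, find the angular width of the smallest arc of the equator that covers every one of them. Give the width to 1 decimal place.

Sort the longitudes: -162.3°, -160.8°, -156.6°, -141.0°, +152.4°.
Eastward gaps between consecutive values (wrapping around): 1.5°, 4.2°, 15.6°, 293.4°, 45.3°.
Largest gap = 293.4° ⇒ minimal covering band is its complement: 360° − 293.4° = 66.6°.
Band runs from +152.4° eastward to -141.0°, crossing the antimeridian.

66.6°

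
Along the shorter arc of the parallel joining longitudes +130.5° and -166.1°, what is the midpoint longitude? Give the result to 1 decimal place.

Signed shortest Δλ from +130.5° to -166.1° is +63.4°.
Midpoint longitude = +130.5° + (+63.4°)/2 = +130.5° + 31.7° = +162.2°.
(The naïve average (+130.5 + -166.1)/2 = -17.8° is on the wrong side of the globe.)

+162.2°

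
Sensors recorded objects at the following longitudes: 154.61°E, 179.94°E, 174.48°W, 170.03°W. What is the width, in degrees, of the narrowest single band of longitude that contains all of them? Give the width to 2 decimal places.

Sort the longitudes: -174.48°, -170.03°, +154.61°, +179.94°.
Eastward gaps between consecutive values (wrapping around): 4.45°, 324.64°, 25.33°, 5.58°.
Largest gap = 324.64° ⇒ minimal covering band is its complement: 360° − 324.64° = 35.36°.
Band runs from +154.61° eastward to -170.03°, crossing the antimeridian.

35.36°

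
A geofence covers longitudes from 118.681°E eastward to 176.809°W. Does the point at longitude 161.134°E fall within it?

Yes

Band width going east from +118.681° to -176.809°: ((-176.809 − 118.681) mod 360) = 64.510°.
Offset of +161.134° east of the west edge: ((161.134 − 118.681) mod 360) = 42.453°.
42.453° ≤ 64.510° ⇒ inside.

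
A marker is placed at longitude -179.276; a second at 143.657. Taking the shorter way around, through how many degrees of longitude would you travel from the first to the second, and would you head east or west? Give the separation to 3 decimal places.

Raw difference: 143.657 − -179.276 = 322.933°.
Normalise into (−180°, 180°]: 322.933° − 360° = -37.067°.
Negative ⇒ the second point lies to the west; separation 37.067°.

37.067° west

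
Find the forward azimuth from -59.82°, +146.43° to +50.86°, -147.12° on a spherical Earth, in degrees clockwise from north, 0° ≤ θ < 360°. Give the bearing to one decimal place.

43.6°

Δλ = -147.12 − 146.43 = -293.55°; wrapped into (−180°, 180°]: 66.45°.
θ = atan2( sin Δλ · cos φ₂ , cos φ₁ · sin φ₂ − sin φ₁ · cos φ₂ · cos Δλ )
  = atan2(0.57864, 0.60793) = 43.586° → normalised to [0°, 360°): 43.586°.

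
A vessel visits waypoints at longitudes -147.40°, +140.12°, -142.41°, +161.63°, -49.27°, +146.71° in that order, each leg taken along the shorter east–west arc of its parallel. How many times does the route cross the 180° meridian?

Leg 1: -147.40° → +140.12°, shortest Δλ = -72.48° (west) — crosses 180°.
Leg 2: +140.12° → -142.41°, shortest Δλ = 77.47° (east) — crosses 180°.
Leg 3: -142.41° → +161.63°, shortest Δλ = -55.96° (west) — crosses 180°.
Leg 4: +161.63° → -49.27°, shortest Δλ = 149.1° (east) — crosses 180°.
Leg 5: -49.27° → +146.71°, shortest Δλ = -164.02° (west) — crosses 180°.
Total crossings: 5.

5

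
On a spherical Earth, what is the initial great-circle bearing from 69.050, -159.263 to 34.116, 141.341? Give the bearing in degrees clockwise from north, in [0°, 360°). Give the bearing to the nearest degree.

255°

Δλ = 141.341 − -159.263 = 300.604°; wrapped into (−180°, 180°]: -59.396°.
θ = atan2( sin Δλ · cos φ₂ , cos φ₁ · sin φ₂ − sin φ₁ · cos φ₂ · cos Δλ )
  = atan2(-0.71258, -0.19308) = -105.161° → normalised to [0°, 360°): 254.839°.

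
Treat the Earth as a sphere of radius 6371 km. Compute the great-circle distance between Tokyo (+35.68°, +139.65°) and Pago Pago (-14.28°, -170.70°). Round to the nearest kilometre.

Δλ = -170.70 − 139.65 = -310.35°; wrapped into (−180°, 180°]: 49.65°.
Δφ = -14.28 − 35.68 = -49.96°.
a = sin²(Δφ/2) + cos φ₁ · cos φ₂ · sin²(Δλ/2) = 0.317099.
c = 2·atan2(√a, √(1−a)) = 1.19630 rad → d = 6371·c ≈ 7621.63 km.

7622 km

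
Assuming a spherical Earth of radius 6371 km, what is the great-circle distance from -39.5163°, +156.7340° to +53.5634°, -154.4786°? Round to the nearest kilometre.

Δλ = -154.4786 − 156.7340 = -311.2126°; wrapped into (−180°, 180°]: 48.7874°.
Δφ = 53.5634 − -39.5163 = 93.0797°.
a = sin²(Δφ/2) + cos φ₁ · cos φ₂ · sin²(Δλ/2) = 0.605016.
c = 2·atan2(√a, √(1−a)) = 1.78240 rad → d = 6371·c ≈ 11355.70 km.

11356 km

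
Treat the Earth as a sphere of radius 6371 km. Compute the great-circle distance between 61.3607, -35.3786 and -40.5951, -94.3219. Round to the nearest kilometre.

Δλ = -94.3219 − -35.3786 = -58.9433°.
Δφ = -40.5951 − 61.3607 = -101.9558°.
a = sin²(Δφ/2) + cos φ₁ · cos φ₂ · sin²(Δλ/2) = 0.691673.
c = 2·atan2(√a, √(1−a)) = 1.96421 rad → d = 6371·c ≈ 12514.00 km.

12514 km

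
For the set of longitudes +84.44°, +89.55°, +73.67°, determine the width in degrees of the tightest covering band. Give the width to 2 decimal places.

Sort the longitudes: +73.67°, +84.44°, +89.55°.
Eastward gaps between consecutive values (wrapping around): 10.77°, 5.11°, 344.12°.
Largest gap = 344.12° ⇒ minimal covering band is its complement: 360° − 344.12° = 15.88°.
Band runs from +73.67° eastward to +89.55°.

15.88°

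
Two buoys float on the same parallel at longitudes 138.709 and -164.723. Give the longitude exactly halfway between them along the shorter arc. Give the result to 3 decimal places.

Signed shortest Δλ from +138.709° to -164.723° is +56.568°.
Midpoint longitude = +138.709° + (+56.568°)/2 = +138.709° + 28.284° = +166.993°.
(The naïve average (+138.709 + -164.723)/2 = -13.007° is on the wrong side of the globe.)

+166.993°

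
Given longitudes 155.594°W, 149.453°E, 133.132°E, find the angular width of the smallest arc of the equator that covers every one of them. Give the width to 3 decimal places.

71.274°

Sort the longitudes: -155.594°, +133.132°, +149.453°.
Eastward gaps between consecutive values (wrapping around): 288.726°, 16.321°, 54.953°.
Largest gap = 288.726° ⇒ minimal covering band is its complement: 360° − 288.726° = 71.274°.
Band runs from +133.132° eastward to -155.594°, crossing the antimeridian.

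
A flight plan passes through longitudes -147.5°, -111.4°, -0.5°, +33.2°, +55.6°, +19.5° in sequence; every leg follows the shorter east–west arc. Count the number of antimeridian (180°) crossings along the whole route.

0

Leg 1: -147.5° → -111.4°, shortest Δλ = 36.1° (east) — does not cross 180°.
Leg 2: -111.4° → -0.5°, shortest Δλ = 110.9° (east) — does not cross 180°.
Leg 3: -0.5° → +33.2°, shortest Δλ = 33.7° (east) — does not cross 180°.
Leg 4: +33.2° → +55.6°, shortest Δλ = 22.4° (east) — does not cross 180°.
Leg 5: +55.6° → +19.5°, shortest Δλ = -36.1° (west) — does not cross 180°.
Total crossings: 0.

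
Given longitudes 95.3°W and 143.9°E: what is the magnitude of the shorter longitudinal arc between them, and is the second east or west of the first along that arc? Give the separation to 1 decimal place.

120.8° west

Raw difference: 143.9 − -95.3 = 239.2°.
Normalise into (−180°, 180°]: 239.2° − 360° = -120.8°.
Negative ⇒ the second point lies to the west; separation 120.8°.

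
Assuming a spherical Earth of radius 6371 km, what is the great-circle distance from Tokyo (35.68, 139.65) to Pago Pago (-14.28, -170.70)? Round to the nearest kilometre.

7622 km

Δλ = -170.70 − 139.65 = -310.35°; wrapped into (−180°, 180°]: 49.65°.
Δφ = -14.28 − 35.68 = -49.96°.
a = sin²(Δφ/2) + cos φ₁ · cos φ₂ · sin²(Δλ/2) = 0.317099.
c = 2·atan2(√a, √(1−a)) = 1.19630 rad → d = 6371·c ≈ 7621.63 km.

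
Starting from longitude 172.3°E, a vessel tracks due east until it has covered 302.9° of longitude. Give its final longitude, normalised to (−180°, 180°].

115.2°E

Start at +172.3°; shift +302.9° → +475.2°.
+475.2° lies outside (−180°, 180°]; subtract 360° → +115.2°.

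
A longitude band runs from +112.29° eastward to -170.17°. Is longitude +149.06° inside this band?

Band width going east from +112.29° to -170.17°: ((-170.17 − 112.29) mod 360) = 77.54°.
Offset of +149.06° east of the west edge: ((149.06 − 112.29) mod 360) = 36.77°.
36.77° ≤ 77.54° ⇒ inside.

Yes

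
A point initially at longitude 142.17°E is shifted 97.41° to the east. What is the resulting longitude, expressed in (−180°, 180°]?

Start at +142.17°; shift +97.41° → +239.58°.
+239.58° lies outside (−180°, 180°]; subtract 360° → -120.42°.

120.42°W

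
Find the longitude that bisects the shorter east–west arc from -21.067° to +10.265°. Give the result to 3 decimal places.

Signed shortest Δλ from -21.067° to +10.265° is +31.332°.
Midpoint longitude = -21.067° + (+31.332°)/2 = -21.067° + 15.666° = -5.401°.

-5.401°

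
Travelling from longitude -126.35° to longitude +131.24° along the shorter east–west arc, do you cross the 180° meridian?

Naïve |131.24 − -126.35| = 257.59° > 180°, so the shorter arc goes the other way round — across 180°.
Signed shortest Δλ = ((131.24 − -126.35 + 180) mod 360) − 180 = -102.41°.
Going west by 102.41° from -126.35° passes through 180° before reaching +131.24°.

Yes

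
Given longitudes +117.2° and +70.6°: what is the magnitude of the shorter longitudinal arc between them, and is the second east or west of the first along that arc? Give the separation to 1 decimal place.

Raw difference: 70.6 − 117.2 = -46.6°.
Normalise into (−180°, 180°]: -46.6° stays -46.6°.
Negative ⇒ the second point lies to the west; separation 46.6°.

46.6° west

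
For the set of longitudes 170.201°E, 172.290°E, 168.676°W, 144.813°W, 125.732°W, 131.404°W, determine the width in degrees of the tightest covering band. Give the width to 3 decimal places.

Sort the longitudes: -168.676°, -144.813°, -131.404°, -125.732°, +170.201°, +172.290°.
Eastward gaps between consecutive values (wrapping around): 23.863°, 13.409°, 5.672°, 295.933°, 2.089°, 19.034°.
Largest gap = 295.933° ⇒ minimal covering band is its complement: 360° − 295.933° = 64.067°.
Band runs from +170.201° eastward to -125.732°, crossing the antimeridian.

64.067°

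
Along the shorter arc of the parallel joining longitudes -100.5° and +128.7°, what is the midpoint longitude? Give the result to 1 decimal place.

Signed shortest Δλ from -100.5° to +128.7° is -130.8°.
Midpoint longitude = -100.5° + (-130.8°)/2 = -100.5° − 65.4° = -165.9°.
(The naïve average (-100.5 + +128.7)/2 = 14.1° is on the wrong side of the globe.)

-165.9°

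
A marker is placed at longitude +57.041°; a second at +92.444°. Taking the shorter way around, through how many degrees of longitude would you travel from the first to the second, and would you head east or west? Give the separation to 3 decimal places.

Raw difference: 92.444 − 57.041 = 35.403°.
Normalise into (−180°, 180°]: 35.403° stays 35.403°.
Positive ⇒ the second point lies to the east; separation 35.403°.

35.403° east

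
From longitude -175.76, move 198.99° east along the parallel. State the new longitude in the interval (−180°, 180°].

Start at -175.76°; shift +198.99° → +23.23°.
+23.23° already lies in (−180°, 180°].

+23.23°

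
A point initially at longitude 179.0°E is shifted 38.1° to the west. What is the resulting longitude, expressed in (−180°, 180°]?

140.9°E

Start at +179.0°; shift −38.1° → +140.9°.
+140.9° already lies in (−180°, 180°].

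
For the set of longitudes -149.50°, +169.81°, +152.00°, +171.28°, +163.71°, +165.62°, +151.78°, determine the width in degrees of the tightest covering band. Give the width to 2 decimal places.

Sort the longitudes: -149.50°, +151.78°, +152.00°, +163.71°, +165.62°, +169.81°, +171.28°.
Eastward gaps between consecutive values (wrapping around): 301.28°, 0.22°, 11.71°, 1.91°, 4.19°, 1.47°, 39.22°.
Largest gap = 301.28° ⇒ minimal covering band is its complement: 360° − 301.28° = 58.72°.
Band runs from +151.78° eastward to -149.50°, crossing the antimeridian.

58.72°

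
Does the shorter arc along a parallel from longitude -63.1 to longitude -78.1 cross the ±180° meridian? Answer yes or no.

Signed shortest Δλ = ((-78.1 − -63.1 + 180) mod 360) − 180 = -15.0°.
Going west by 15.0° from -63.1° reaches -78.1° without touching 180°.

No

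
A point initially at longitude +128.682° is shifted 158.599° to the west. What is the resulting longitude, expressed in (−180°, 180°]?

-29.917°

Start at +128.682°; shift −158.599° → -29.917°.
-29.917° already lies in (−180°, 180°].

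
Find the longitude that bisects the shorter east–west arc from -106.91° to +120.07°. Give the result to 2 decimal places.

Signed shortest Δλ from -106.91° to +120.07° is -133.02°.
Midpoint longitude = -106.91° + (-133.02°)/2 = -106.91° − 66.51° = -173.42°.
(The naïve average (-106.91 + +120.07)/2 = 6.58° is on the wrong side of the globe.)

-173.42°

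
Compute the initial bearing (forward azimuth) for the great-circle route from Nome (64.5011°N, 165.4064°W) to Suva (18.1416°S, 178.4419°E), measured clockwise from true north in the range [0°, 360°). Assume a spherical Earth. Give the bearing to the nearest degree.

195°

Δλ = 178.4419 − -165.4064 = 343.8483°; wrapped into (−180°, 180°]: -16.1517°.
θ = atan2( sin Δλ · cos φ₂ , cos φ₁ · sin φ₂ − sin φ₁ · cos φ₂ · cos Δλ )
  = atan2(-0.26435, -0.95791) = -164.572° → normalised to [0°, 360°): 195.428°.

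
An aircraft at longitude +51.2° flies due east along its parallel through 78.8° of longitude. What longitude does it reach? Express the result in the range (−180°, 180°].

Start at +51.2°; shift +78.8° → +130.0°.
+130.0° already lies in (−180°, 180°].

+130.0°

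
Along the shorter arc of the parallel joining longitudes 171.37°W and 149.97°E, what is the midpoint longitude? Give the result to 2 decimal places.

Signed shortest Δλ from -171.37° to +149.97° is -38.66°.
Midpoint longitude = -171.37° + (-38.66°)/2 = -171.37° − 19.33° = -190.70°.
Normalise into (−180°, 180°]: +169.30°.
(The naïve average (-171.37 + +149.97)/2 = -10.7° is on the wrong side of the globe.)

169.30°E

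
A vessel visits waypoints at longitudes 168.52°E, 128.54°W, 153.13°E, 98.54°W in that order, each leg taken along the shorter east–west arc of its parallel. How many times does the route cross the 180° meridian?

Leg 1: +168.52° → -128.54°, shortest Δλ = 62.94° (east) — crosses 180°.
Leg 2: -128.54° → +153.13°, shortest Δλ = -78.33° (west) — crosses 180°.
Leg 3: +153.13° → -98.54°, shortest Δλ = 108.33° (east) — crosses 180°.
Total crossings: 3.

3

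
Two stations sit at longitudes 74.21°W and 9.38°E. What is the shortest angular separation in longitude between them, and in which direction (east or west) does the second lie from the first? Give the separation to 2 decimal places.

Raw difference: 9.38 − -74.21 = 83.59°.
Normalise into (−180°, 180°]: 83.59° stays 83.59°.
Positive ⇒ the second point lies to the east; separation 83.59°.

83.59° east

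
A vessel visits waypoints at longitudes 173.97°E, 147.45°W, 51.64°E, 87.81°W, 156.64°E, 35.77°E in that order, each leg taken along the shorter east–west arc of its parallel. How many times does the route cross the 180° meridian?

Leg 1: +173.97° → -147.45°, shortest Δλ = 38.58° (east) — crosses 180°.
Leg 2: -147.45° → +51.64°, shortest Δλ = -160.91° (west) — crosses 180°.
Leg 3: +51.64° → -87.81°, shortest Δλ = -139.45° (west) — does not cross 180°.
Leg 4: -87.81° → +156.64°, shortest Δλ = -115.55° (west) — crosses 180°.
Leg 5: +156.64° → +35.77°, shortest Δλ = -120.87° (west) — does not cross 180°.
Total crossings: 3.

3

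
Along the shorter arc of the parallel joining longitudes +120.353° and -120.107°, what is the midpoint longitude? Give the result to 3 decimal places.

-179.877°

Signed shortest Δλ from +120.353° to -120.107° is +119.540°.
Midpoint longitude = +120.353° + (+119.540°)/2 = +120.353° + 59.770° = +180.123°.
Normalise into (−180°, 180°]: -179.877°.
(The naïve average (+120.353 + -120.107)/2 = 0.123° is on the wrong side of the globe.)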